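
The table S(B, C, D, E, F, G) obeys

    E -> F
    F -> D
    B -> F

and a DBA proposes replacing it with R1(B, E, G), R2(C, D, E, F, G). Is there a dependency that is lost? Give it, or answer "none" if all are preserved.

Check B → F: no single fragment contains all of {B, F}, and the restricted closure of {B} across the fragments never reaches {F}.
E → F is preserved.
F → D is preserved.

B -> F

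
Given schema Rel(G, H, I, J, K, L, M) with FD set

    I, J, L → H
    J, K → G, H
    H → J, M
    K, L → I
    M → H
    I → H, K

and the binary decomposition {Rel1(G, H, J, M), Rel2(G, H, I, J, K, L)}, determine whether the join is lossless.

Common attributes: Rel1 ∩ Rel2 = {G, H, J}.
Closure of {G, H, J}: H → J, M applies, adding M. So (G, H, J)⁺ = {G, H, J, M}.
This closure contains every attribute of Rel1, so Rel1 ∩ Rel2 → Rel1. The join is lossless.

Yes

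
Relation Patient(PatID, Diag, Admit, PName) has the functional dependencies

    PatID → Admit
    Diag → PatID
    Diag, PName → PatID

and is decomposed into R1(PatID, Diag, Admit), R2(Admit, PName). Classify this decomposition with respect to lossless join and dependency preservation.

Lossless test: (Admit)⁺ = {Admit}, which is a superkey of neither fragment — lossy.
Dependency preservation: Diag, PName → PatID is not contained in any single fragment, but the restricted closure of its left-hand side across the fragments still reaches the right-hand side; the remaining FDs each lie inside some fragment. All dependencies are preserved.

lossy but dependency-preserving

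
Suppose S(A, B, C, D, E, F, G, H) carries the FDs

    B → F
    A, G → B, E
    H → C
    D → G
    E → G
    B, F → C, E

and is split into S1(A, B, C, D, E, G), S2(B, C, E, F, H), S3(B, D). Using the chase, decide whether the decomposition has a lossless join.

No

Chase test. Columns are A, B, C, D, E, F, G, H; row i has aⱼ where attribute j ∈ Si, else bᵢⱼ.
Initial tableau (one row per fragment):
  row 1: a1 a2 a3 a4 a5 b16 a7 b18
  row 2: b21 a2 a3 b24 a5 a6 b27 a8
  row 3: b31 a2 b33 a4 b35 b36 b37 b38
Rows 1 and 2 agree on B; apply B→F and equate their F entries.
Rows 1 and 3 agree on B; apply B→F and equate their F entries.
Rows 1 and 3 agree on D; apply D→G and equate their G entries.
Rows 1 and 2 agree on E; apply E→G and equate their G entries.
Rows 1 and 3 agree on B, F; apply B, F→C, E and equate their C, E entries.
No row becomes fully distinguished — the join is lossy.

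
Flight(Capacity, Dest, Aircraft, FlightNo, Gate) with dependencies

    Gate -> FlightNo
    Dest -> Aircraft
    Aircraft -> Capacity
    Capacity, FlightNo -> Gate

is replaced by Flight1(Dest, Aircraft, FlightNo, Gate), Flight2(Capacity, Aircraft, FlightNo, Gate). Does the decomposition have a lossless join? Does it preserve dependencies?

lossless and dependency-preserving

Lossless test: (Aircraft, FlightNo, Gate)⁺ = {Capacity, Aircraft, FlightNo, Gate}, which contains all of one fragment — lossless.
Dependency preservation: every FD's attributes lie within a single fragment, so each can be enforced locally — preserved.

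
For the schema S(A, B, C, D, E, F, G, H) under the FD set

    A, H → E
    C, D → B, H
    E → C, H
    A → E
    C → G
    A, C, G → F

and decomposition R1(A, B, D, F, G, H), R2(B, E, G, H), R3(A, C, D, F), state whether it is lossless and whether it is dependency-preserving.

Lossless test (chase): Rows 1 and 3 agree on A; apply A→E and equate their E entries. Rows 1 and 3 agree on E; apply E→C, H and equate their C, H entries. Rows 1 and 3 agree on C; apply C→G and equate their G entries. Rows 1 and 3 agree on C, D; apply C, D→B, H and equate their B, H entries. No row becomes fully distinguished — the join is lossy.
Dependency preservation: the restricted closure of {A, H} across the fragments never reaches {E}, so A, H → E cannot be enforced without a join — not preserved.

lossy and not dependency-preserving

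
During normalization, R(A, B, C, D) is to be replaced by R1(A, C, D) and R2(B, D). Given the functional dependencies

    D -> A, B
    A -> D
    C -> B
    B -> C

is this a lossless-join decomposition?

Common attributes: R1 ∩ R2 = {D}.
Closure of {D}: D → A, B applies, adding A, B; B → C applies, adding C. So (D)⁺ = {A, B, C, D}.
This closure contains every attribute of R1, so R1 ∩ R2 → R1. The join is lossless.

Yes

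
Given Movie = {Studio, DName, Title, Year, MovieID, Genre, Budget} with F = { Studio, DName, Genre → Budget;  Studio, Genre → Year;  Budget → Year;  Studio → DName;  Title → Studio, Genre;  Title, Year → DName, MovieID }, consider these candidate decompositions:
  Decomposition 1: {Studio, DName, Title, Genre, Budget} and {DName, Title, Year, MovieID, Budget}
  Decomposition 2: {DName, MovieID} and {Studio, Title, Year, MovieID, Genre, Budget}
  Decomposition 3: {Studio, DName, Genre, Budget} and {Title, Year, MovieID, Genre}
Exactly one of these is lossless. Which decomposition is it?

Decomposition 1

Decomposition 1: common = {DName, Title, Budget}, closure = {Studio, DName, Title, Year, MovieID, Genre, Budget} → lossless.
Decomposition 2: common = {MovieID}, closure = {MovieID} → lossy.
Decomposition 3: common = {Genre}, closure = {Genre} → lossy.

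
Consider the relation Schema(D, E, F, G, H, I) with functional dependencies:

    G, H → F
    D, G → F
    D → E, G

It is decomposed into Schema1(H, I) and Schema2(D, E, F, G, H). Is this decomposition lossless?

Common attributes: Schema1 ∩ Schema2 = {H}.
No dependency enlarges {H}, so (H)⁺ = {H}.
The closure contains neither all of Schema1 = {H, I} nor all of Schema2 = {D, E, F, G, H}, so the common attributes are not a superkey of either fragment. The join is lossy.

No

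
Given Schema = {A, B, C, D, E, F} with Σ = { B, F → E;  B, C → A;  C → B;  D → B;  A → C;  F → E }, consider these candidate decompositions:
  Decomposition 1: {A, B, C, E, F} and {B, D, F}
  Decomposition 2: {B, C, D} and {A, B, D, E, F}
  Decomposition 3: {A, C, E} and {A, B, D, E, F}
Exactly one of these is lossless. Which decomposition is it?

Decomposition 1: common = {B, F}, closure = {B, E, F} → lossy.
Decomposition 2: common = {B, D}, closure = {B, D} → lossy.
Decomposition 3: common = {A, E}, closure = {A, B, C, E} → lossless.

Decomposition 3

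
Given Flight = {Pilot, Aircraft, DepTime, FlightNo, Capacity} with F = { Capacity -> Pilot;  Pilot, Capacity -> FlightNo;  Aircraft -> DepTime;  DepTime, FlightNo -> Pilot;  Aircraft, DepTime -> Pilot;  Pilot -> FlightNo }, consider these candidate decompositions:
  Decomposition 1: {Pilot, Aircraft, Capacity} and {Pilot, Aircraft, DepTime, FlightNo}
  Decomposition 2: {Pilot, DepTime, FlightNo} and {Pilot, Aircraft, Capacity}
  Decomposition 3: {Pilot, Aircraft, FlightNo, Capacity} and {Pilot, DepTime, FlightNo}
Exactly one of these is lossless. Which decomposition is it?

Decomposition 1: common = {Pilot, Aircraft}, closure = {Pilot, Aircraft, DepTime, FlightNo} → lossless.
Decomposition 2: common = {Pilot}, closure = {Pilot, FlightNo} → lossy.
Decomposition 3: common = {Pilot, FlightNo}, closure = {Pilot, FlightNo} → lossy.

Decomposition 1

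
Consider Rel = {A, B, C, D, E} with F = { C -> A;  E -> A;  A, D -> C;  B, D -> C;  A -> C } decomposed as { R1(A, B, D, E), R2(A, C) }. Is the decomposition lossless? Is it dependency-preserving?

Lossless test: (A)⁺ = {A, C}, which contains all of one fragment — lossless.
Dependency preservation: A, D → C; B, D → C are not contained in any single fragment, but the restricted closure of each left-hand side across the fragments still reaches the right-hand side; the remaining FDs each lie inside some fragment. All dependencies are preserved.

lossless and dependency-preserving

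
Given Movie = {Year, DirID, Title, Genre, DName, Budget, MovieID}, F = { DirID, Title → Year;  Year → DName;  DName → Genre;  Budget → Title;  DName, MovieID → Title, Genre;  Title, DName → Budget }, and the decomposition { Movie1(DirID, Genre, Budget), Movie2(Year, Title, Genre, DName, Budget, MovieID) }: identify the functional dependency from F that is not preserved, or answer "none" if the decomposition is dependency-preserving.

Check DirID, Title → Year: no single fragment contains all of {Year, DirID, Title}, and the restricted closure of {DirID, Title} across the fragments never reaches {Year}.
Year → DName is preserved.
DName → Genre is preserved.
Budget → Title is preserved.
DName, MovieID → Title, Genre is preserved.
Title, DName → Budget is preserved.

DirID, Title → Year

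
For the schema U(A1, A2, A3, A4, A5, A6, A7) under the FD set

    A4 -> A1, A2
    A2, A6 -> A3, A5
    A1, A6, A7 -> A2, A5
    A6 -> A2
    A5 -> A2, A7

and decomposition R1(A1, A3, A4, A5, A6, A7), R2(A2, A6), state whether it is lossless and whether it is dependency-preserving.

Lossless test: (A6)⁺ = {A2, A3, A5, A6, A7}, which contains all of one fragment — lossless.
Dependency preservation: the restricted closure of {A4} across the fragments never reaches {A1, A2}, so A4 → A1, A2 cannot be enforced without a join — not preserved.

lossless but not dependency-preserving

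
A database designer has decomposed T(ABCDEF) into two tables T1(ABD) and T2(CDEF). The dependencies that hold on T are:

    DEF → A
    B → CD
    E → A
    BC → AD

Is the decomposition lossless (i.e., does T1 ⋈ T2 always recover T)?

Common attributes: T1 ∩ T2 = {D}.
No dependency enlarges {D}, so (D)⁺ = {D}.
The closure contains neither all of T1 = {ABD} nor all of T2 = {CDEF}, so the common attributes are not a superkey of either fragment. The join is lossy.

No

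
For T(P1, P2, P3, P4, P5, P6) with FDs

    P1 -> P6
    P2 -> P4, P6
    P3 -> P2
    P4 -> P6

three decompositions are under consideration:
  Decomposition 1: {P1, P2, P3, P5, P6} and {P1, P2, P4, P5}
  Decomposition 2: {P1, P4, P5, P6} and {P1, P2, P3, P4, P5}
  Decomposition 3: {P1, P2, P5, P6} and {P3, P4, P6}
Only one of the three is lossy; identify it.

Decomposition 3

Decomposition 1: common = {P1, P2, P5}, closure = {P1, P2, P4, P5, P6} → lossless.
Decomposition 2: common = {P1, P4, P5}, closure = {P1, P4, P5, P6} → lossless.
Decomposition 3: common = {P6}, closure = {P6} → lossy.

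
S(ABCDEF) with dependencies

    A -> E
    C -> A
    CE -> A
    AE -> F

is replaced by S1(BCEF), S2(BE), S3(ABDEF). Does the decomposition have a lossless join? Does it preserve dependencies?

lossy and not dependency-preserving

Lossless test (chase): applying each FD to every pair of rows produces no changes in the tableau, so no row becomes fully distinguished — the join is lossy.
Dependency preservation: the restricted closure of {C} across the fragments never reaches {A}, so C → A cannot be enforced without a join — not preserved.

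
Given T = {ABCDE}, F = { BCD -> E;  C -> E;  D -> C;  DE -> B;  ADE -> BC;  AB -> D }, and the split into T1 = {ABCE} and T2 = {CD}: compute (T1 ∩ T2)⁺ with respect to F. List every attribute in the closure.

T1 ∩ T2 = {C}.
C → E applies, adding E
Closure: {CE}.

CE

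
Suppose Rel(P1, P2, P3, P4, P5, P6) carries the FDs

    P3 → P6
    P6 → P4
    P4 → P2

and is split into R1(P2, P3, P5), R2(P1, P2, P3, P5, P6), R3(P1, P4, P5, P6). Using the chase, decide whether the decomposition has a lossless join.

Yes

Chase test. Columns are P1, P2, P3, P4, P5, P6; row i has aⱼ where attribute j ∈ Ri, else bᵢⱼ.
Initial tableau (one row per fragment):
  row 1: b11 a2 a3 b14 a5 b16
  row 2: a1 a2 a3 b24 a5 a6
  row 3: a1 b32 b33 a4 a5 a6
Rows 1 and 2 agree on P3; apply P3→P6 and equate their P6 entries.
Rows 1 and 2 agree on P6; apply P6→P4 and equate their P4 entries.
Rows 1 and 3 agree on P6; apply P6→P4 and equate their P4 entries.
Rows 1 and 3 agree on P4; apply P4→P2 and equate their P2 entries.
Row 2 is now all distinguished symbols — the join is lossless.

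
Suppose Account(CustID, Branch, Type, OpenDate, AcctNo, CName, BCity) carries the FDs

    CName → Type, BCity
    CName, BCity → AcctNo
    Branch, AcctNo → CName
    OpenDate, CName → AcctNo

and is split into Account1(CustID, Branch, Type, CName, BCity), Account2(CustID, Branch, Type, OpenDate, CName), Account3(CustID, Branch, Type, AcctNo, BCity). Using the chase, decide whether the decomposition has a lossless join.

Chase test. Columns are CustID, Branch, Type, OpenDate, AcctNo, CName, BCity; row i has aⱼ where attribute j ∈ Accounti, else bᵢⱼ.
Initial tableau (one row per fragment):
  row 1: a1 a2 a3 b14 b15 a6 a7
  row 2: a1 a2 a3 a4 b25 a6 b27
  row 3: a1 a2 a3 b34 a5 b36 a7
Rows 1 and 2 agree on CName; apply CName→Type, BCity and equate their Type, BCity entries.
Rows 1 and 2 agree on CName, BCity; apply CName, BCity→AcctNo and equate their AcctNo entries.
No row becomes fully distinguished — the join is lossy.

No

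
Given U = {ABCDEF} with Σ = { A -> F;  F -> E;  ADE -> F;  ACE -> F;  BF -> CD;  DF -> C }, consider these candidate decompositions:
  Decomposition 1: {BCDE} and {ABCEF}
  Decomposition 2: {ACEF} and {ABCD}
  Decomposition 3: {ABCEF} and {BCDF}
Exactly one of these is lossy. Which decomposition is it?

Decomposition 1

Decomposition 1: common = {BCE}, closure = {BCE} → lossy.
Decomposition 2: common = {AC}, closure = {ACEF} → lossless.
Decomposition 3: common = {BCF}, closure = {BCDEF} → lossless.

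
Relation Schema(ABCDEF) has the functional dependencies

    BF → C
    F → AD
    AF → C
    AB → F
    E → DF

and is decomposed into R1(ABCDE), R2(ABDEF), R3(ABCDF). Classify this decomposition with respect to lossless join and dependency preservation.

lossless and dependency-preserving

Lossless test (chase): Rows 2 and 3 agree on BF; apply BF→C and equate their C entries. Rows 1 and 2 agree on AB; apply AB→F and equate their F entries. Row 1 is now all distinguished symbols — the join is lossless.
Dependency preservation: every FD's attributes lie within a single fragment, so each can be enforced locally — preserved.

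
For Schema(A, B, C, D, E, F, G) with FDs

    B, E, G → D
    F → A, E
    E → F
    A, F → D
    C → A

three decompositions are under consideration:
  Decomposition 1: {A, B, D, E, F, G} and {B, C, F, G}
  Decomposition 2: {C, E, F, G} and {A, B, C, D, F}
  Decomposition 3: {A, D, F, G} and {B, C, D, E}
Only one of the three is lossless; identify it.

Decomposition 1: common = {B, F, G}, closure = {A, B, D, E, F, G} → lossless.
Decomposition 2: common = {C, F}, closure = {A, C, D, E, F} → lossy.
Decomposition 3: common = {D}, closure = {D} → lossy.

Decomposition 1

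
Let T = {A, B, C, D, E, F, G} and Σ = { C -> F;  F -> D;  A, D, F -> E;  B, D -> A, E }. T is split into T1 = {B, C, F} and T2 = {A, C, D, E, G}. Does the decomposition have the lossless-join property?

Common attributes: T1 ∩ T2 = {C}.
Closure of {C}: C → F applies, adding F; F → D applies, adding D. So (C)⁺ = {C, D, F}.
The closure contains neither all of T1 = {B, C, F} nor all of T2 = {A, C, D, E, G}, so the common attributes are not a superkey of either fragment. The join is lossy.

No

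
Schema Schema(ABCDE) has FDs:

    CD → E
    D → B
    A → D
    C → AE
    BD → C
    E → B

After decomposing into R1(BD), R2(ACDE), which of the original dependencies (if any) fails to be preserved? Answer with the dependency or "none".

E → B

Check E → B: no single fragment contains all of {BE}, and the restricted closure of {E} across the fragments never reaches {B}.
CD → E is preserved.
D → B is preserved.
A → D is preserved.
C → AE is preserved.
BD → C is preserved.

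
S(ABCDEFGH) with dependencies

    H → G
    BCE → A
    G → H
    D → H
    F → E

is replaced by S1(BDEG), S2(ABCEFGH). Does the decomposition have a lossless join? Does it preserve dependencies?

lossy but dependency-preserving

Lossless test: (BEG)⁺ = {BEGH}, which is a superkey of neither fragment — lossy.
Dependency preservation: D → H is not contained in any single fragment, but the restricted closure of its left-hand side across the fragments still reaches the right-hand side; the remaining FDs each lie inside some fragment. All dependencies are preserved.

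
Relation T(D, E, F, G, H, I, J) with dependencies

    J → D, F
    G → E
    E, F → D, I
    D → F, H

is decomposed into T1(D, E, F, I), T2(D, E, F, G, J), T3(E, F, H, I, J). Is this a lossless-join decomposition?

Yes

Chase test. Columns are D, E, F, G, H, I, J; row i has aⱼ where attribute j ∈ Ti, else bᵢⱼ.
Initial tableau (one row per fragment):
  row 1: a1 a2 a3 b14 b15 a6 b17
  row 2: a1 a2 a3 a4 b25 b26 a7
  row 3: b31 a2 a3 b34 a5 a6 a7
Rows 2 and 3 agree on J; apply J→D, F and equate their D, F entries.
Rows 1 and 2 agree on E, F; apply E, F→D, I and equate their D, I entries.
Rows 1 and 2 agree on D; apply D→F, H and equate their F, H entries.
Rows 1 and 3 agree on D; apply D→F, H and equate their F, H entries.
Row 2 is now all distinguished symbols — the join is lossless.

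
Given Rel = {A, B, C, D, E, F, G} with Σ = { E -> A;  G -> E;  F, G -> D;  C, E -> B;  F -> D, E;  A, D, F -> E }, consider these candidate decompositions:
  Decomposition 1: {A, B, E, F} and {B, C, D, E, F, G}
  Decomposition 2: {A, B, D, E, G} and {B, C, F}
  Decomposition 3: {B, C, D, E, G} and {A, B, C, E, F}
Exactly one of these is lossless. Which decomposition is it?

Decomposition 1

Decomposition 1: common = {B, E, F}, closure = {A, B, D, E, F} → lossless.
Decomposition 2: common = {B}, closure = {B} → lossy.
Decomposition 3: common = {B, C, E}, closure = {A, B, C, E} → lossy.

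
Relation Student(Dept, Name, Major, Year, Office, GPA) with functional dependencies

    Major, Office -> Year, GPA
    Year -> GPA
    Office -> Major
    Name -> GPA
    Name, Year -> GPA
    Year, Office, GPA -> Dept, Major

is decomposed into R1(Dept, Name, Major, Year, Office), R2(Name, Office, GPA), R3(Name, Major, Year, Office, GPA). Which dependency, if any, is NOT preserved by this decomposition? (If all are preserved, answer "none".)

none

Major, Office → Year, GPA lies within R3.
Year → GPA lies within R3.
Office → Major lies within R1.
Name → GPA lies within R2.
Name, Year → GPA lies within R3.
Year, Office, GPA → Dept, Major: restricted closure across fragments reaches Dept, Major.
Every dependency is enforceable on the fragments, so the decomposition is dependency-preserving.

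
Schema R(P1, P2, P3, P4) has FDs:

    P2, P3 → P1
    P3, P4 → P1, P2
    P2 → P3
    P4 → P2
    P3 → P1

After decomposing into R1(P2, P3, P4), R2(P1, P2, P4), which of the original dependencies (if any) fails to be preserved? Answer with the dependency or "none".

P3 → P1

Check P3 → P1: no single fragment contains all of {P1, P3}, and the restricted closure of {P3} across the fragments never reaches {P1}.
P2, P3 → P1 is preserved.
P3, P4 → P1, P2 is preserved.
P2 → P3 is preserved.
P4 → P2 is preserved.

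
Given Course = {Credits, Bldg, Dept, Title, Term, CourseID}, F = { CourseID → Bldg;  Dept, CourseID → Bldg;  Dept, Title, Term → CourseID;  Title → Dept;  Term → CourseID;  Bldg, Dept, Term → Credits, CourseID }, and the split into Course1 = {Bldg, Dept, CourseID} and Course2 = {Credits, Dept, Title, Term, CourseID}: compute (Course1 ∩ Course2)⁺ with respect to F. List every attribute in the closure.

Course1 ∩ Course2 = {Dept, CourseID}.
CourseID → Bldg applies, adding Bldg
Closure: {Bldg, Dept, CourseID}.

Bldg, Dept, CourseID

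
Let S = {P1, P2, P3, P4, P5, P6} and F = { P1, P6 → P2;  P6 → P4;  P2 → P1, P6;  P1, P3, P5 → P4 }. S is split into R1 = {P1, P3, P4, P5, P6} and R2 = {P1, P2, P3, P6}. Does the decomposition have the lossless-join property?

Common attributes: R1 ∩ R2 = {P1, P3, P6}.
Closure of {P1, P3, P6}: P1, P6 → P2 applies, adding P2; P6 → P4 applies, adding P4. So (P1, P3, P6)⁺ = {P1, P2, P3, P4, P6}.
This closure contains every attribute of R2, so R1 ∩ R2 → R2. The join is lossless.

Yes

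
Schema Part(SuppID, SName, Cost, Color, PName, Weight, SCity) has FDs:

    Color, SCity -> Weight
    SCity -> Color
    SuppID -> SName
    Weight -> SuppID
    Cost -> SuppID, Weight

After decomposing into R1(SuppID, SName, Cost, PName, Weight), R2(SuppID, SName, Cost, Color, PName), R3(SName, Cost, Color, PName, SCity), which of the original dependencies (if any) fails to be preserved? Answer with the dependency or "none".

Color, SCity -> Weight

Check Color, SCity → Weight: no single fragment contains all of {Color, Weight, SCity}, and the restricted closure of {Color, SCity} across the fragments never reaches {Weight}.
SCity → Color is preserved.
SuppID → SName is preserved.
Weight → SuppID is preserved.
Cost → SuppID, Weight is preserved.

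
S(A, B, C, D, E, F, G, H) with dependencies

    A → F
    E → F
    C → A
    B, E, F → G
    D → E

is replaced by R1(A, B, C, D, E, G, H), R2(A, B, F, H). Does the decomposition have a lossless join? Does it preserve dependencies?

Lossless test: (A, B, H)⁺ = {A, B, F, H}, which contains all of one fragment — lossless.
Dependency preservation: the restricted closure of {E} across the fragments never reaches {F}, so E → F cannot be enforced without a join — not preserved.

lossless but not dependency-preserving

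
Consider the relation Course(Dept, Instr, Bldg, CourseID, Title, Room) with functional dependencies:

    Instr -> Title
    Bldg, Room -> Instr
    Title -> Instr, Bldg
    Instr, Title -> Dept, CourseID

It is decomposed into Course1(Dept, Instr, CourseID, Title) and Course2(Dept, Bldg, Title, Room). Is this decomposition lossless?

Common attributes: Course1 ∩ Course2 = {Dept, Title}.
Closure of {Dept, Title}: Title → Instr, Bldg applies, adding Instr, Bldg; Instr, Title → Dept, CourseID applies, adding CourseID. So (Dept, Title)⁺ = {Dept, Instr, Bldg, CourseID, Title}.
This closure contains every attribute of Course1, so Course1 ∩ Course2 → Course1. The join is lossless.

Yes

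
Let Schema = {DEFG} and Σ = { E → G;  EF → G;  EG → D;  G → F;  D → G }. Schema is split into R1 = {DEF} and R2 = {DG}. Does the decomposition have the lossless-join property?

Common attributes: R1 ∩ R2 = {D}.
Closure of {D}: D → G applies, adding G; G → F applies, adding F. So (D)⁺ = {DFG}.
This closure contains every attribute of R2, so R1 ∩ R2 → R2. The join is lossless.

Yes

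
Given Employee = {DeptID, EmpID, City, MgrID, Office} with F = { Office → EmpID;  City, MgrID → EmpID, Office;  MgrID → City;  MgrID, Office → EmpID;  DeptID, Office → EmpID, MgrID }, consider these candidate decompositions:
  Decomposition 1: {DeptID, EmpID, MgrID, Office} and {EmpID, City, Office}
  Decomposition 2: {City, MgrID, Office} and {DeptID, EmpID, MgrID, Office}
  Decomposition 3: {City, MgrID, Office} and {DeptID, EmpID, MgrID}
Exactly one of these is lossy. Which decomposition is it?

Decomposition 1: common = {EmpID, Office}, closure = {EmpID, Office} → lossy.
Decomposition 2: common = {MgrID, Office}, closure = {EmpID, City, MgrID, Office} → lossless.
Decomposition 3: common = {MgrID}, closure = {EmpID, City, MgrID, Office} → lossless.

Decomposition 1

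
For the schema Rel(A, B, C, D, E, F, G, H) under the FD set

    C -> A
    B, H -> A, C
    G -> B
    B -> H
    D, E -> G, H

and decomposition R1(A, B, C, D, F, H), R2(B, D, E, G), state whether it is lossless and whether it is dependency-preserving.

lossy but dependency-preserving

Lossless test: (B, D)⁺ = {A, B, C, D, H}, which is a superkey of neither fragment — lossy.
Dependency preservation: D, E → G, H is not contained in any single fragment, but the restricted closure of its left-hand side across the fragments still reaches the right-hand side; the remaining FDs each lie inside some fragment. All dependencies are preserved.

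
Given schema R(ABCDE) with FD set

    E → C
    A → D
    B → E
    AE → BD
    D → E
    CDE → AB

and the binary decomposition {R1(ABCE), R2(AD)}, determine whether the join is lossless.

Yes

Common attributes: R1 ∩ R2 = {A}.
Closure of {A}: A → D applies, adding D; D → E applies, adding E; E → C applies, adding C; AE → BD applies, adding B. So (A)⁺ = {ABCDE}.
This closure contains every attribute of R1, so R1 ∩ R2 → R1. The join is lossless.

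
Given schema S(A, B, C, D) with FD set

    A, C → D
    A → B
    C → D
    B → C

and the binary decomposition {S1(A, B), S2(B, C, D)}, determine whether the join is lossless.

Common attributes: S1 ∩ S2 = {B}.
Closure of {B}: B → C applies, adding C; C → D applies, adding D. So (B)⁺ = {B, C, D}.
This closure contains every attribute of S2, so S1 ∩ S2 → S2. The join is lossless.

Yes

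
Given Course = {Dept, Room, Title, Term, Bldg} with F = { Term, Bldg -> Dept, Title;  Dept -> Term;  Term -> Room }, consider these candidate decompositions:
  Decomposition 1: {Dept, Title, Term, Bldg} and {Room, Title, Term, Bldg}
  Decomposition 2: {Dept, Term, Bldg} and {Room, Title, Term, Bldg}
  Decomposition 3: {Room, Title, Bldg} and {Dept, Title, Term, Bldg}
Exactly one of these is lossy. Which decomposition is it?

Decomposition 1: common = {Title, Term, Bldg}, closure = {Dept, Room, Title, Term, Bldg} → lossless.
Decomposition 2: common = {Term, Bldg}, closure = {Dept, Room, Title, Term, Bldg} → lossless.
Decomposition 3: common = {Title, Bldg}, closure = {Title, Bldg} → lossy.

Decomposition 3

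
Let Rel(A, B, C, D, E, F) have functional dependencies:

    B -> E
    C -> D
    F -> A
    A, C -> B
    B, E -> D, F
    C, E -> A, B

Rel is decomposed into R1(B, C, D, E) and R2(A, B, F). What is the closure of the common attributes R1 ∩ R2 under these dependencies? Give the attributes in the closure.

R1 ∩ R2 = {B}.
B → E applies, adding E
B, E → D, F applies, adding D, F
F → A applies, adding A
Closure: {A, B, D, E, F}.

A, B, D, E, F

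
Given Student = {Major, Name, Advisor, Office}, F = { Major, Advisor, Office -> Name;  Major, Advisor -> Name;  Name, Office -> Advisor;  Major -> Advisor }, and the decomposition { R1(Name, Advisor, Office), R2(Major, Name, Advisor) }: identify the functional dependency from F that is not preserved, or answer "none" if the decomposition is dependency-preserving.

Major, Advisor, Office → Name: restricted closure across fragments reaches Name.
Major, Advisor → Name lies within R2.
Name, Office → Advisor lies within R1.
Major → Advisor lies within R2.
Every dependency is enforceable on the fragments, so the decomposition is dependency-preserving.

none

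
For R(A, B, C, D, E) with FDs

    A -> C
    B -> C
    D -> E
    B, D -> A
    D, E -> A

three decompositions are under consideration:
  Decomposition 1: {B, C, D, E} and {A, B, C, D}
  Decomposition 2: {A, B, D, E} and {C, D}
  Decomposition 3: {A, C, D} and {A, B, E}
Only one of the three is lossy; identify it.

Decomposition 1: common = {B, C, D}, closure = {A, B, C, D, E} → lossless.
Decomposition 2: common = {D}, closure = {A, C, D, E} → lossless.
Decomposition 3: common = {A}, closure = {A, C} → lossy.

Decomposition 3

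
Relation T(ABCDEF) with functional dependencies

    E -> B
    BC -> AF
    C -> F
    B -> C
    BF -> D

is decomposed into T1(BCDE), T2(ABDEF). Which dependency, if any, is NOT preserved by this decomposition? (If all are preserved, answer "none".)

C -> F

Check C → F: no single fragment contains all of {CF}, and the restricted closure of {C} across the fragments never reaches {F}.
E → B is preserved.
BC → AF is preserved.
B → C is preserved.
BF → D is preserved.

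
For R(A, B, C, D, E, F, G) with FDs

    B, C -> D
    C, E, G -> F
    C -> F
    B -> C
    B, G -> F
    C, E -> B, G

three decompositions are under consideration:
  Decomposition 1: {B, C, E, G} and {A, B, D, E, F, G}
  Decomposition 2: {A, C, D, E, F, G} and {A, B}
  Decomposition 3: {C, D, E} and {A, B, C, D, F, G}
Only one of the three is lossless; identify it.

Decomposition 1

Decomposition 1: common = {B, E, G}, closure = {B, C, D, E, F, G} → lossless.
Decomposition 2: common = {A}, closure = {A} → lossy.
Decomposition 3: common = {C, D}, closure = {C, D, F} → lossy.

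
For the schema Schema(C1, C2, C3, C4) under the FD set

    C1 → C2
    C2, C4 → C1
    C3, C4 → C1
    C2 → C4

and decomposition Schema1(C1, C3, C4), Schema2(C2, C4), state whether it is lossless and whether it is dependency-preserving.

lossy and not dependency-preserving

Lossless test: (C4)⁺ = {C4}, which is a superkey of neither fragment — lossy.
Dependency preservation: the restricted closure of {C1} across the fragments never reaches {C2}, so C1 → C2 cannot be enforced without a join — not preserved.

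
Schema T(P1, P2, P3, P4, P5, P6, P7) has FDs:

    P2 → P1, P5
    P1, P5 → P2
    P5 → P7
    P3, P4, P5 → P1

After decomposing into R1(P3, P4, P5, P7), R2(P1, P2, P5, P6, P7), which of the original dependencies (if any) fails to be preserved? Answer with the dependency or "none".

Check P3, P4, P5 → P1: no single fragment contains all of {P1, P3, P4, P5}, and the restricted closure of {P3, P4, P5} across the fragments never reaches {P1}.
P2 → P1, P5 is preserved.
P1, P5 → P2 is preserved.
P5 → P7 is preserved.

P3, P4, P5 → P1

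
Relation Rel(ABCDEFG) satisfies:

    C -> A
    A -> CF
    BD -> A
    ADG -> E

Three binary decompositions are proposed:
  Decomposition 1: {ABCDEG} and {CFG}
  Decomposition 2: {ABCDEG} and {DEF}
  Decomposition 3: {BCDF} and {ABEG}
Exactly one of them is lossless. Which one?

Decomposition 1: common = {CG}, closure = {ACFG} → lossless.
Decomposition 2: common = {DE}, closure = {DE} → lossy.
Decomposition 3: common = {B}, closure = {B} → lossy.

Decomposition 1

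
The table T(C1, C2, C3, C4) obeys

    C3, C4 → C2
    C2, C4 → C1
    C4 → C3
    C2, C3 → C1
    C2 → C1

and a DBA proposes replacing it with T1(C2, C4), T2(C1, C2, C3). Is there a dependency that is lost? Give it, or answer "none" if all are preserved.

Check C4 → C3: no single fragment contains all of {C3, C4}, and the restricted closure of {C4} across the fragments never reaches {C3}.
C3, C4 → C2 is preserved.
C2, C4 → C1 is preserved.
C2, C3 → C1 is preserved.
C2 → C1 is preserved.

C4 → C3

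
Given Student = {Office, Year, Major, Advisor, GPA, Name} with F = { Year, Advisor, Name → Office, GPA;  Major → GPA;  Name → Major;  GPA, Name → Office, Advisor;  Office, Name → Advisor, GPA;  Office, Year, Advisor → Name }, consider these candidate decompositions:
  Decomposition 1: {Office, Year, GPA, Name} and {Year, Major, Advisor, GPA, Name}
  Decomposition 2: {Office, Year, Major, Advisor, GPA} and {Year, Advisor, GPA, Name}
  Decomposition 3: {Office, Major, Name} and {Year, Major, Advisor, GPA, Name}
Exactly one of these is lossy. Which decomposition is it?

Decomposition 1: common = {Year, GPA, Name}, closure = {Office, Year, Major, Advisor, GPA, Name} → lossless.
Decomposition 2: common = {Year, Advisor, GPA}, closure = {Year, Advisor, GPA} → lossy.
Decomposition 3: common = {Major, Name}, closure = {Office, Major, Advisor, GPA, Name} → lossless.

Decomposition 2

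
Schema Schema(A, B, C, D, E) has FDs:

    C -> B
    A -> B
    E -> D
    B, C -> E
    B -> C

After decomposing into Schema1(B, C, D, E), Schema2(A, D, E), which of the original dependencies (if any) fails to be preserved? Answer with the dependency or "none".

A -> B

Check A → B: no single fragment contains all of {A, B}, and the restricted closure of {A} across the fragments never reaches {B}.
C → B is preserved.
E → D is preserved.
B, C → E is preserved.
B → C is preserved.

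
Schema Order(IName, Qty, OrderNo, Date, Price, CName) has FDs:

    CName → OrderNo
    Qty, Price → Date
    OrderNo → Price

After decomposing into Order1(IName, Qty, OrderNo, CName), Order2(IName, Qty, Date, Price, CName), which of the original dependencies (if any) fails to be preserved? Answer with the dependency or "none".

Check OrderNo → Price: no single fragment contains all of {OrderNo, Price}, and the restricted closure of {OrderNo} across the fragments never reaches {Price}.
CName → OrderNo is preserved.
Qty, Price → Date is preserved.

OrderNo → Price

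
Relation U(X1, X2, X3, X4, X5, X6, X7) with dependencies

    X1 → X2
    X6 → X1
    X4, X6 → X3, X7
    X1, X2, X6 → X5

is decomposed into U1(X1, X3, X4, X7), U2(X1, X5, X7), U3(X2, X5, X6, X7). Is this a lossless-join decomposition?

Chase test. Columns are X1, X2, X3, X4, X5, X6, X7; row i has aⱼ where attribute j ∈ Ui, else bᵢⱼ.
Initial tableau (one row per fragment):
  row 1: a1 b12 a3 a4 b15 b16 a7
  row 2: a1 b22 b23 b24 a5 b26 a7
  row 3: b31 a2 b33 b34 a5 a6 a7
Rows 1 and 2 agree on X1; apply X1→X2 and equate their X2 entries.
No row becomes fully distinguished — the join is lossy.

No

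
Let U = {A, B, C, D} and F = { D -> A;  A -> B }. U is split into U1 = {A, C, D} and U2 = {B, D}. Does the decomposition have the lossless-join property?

Common attributes: U1 ∩ U2 = {D}.
Closure of {D}: D → A applies, adding A; A → B applies, adding B. So (D)⁺ = {A, B, D}.
This closure contains every attribute of U2, so U1 ∩ U2 → U2. The join is lossless.

Yes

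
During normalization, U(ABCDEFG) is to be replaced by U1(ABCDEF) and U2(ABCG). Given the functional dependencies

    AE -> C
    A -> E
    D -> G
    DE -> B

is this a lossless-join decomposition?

No

Common attributes: U1 ∩ U2 = {ABC}.
Closure of {ABC}: A → E applies, adding E. So (ABC)⁺ = {ABCE}.
The closure contains neither all of U1 = {ABCDEF} nor all of U2 = {ABCG}, so the common attributes are not a superkey of either fragment. The join is lossy.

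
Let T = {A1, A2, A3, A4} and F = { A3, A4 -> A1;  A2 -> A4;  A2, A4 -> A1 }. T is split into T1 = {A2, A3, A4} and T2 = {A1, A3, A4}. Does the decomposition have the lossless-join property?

Yes

Common attributes: T1 ∩ T2 = {A3, A4}.
Closure of {A3, A4}: A3, A4 → A1 applies, adding A1. So (A3, A4)⁺ = {A1, A3, A4}.
This closure contains every attribute of T2, so T1 ∩ T2 → T2. The join is lossless.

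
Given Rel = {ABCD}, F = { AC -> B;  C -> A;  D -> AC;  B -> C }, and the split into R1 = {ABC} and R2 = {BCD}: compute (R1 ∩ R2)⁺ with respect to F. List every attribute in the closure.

R1 ∩ R2 = {BC}.
C → A applies, adding A
Closure: {ABC}.

ABC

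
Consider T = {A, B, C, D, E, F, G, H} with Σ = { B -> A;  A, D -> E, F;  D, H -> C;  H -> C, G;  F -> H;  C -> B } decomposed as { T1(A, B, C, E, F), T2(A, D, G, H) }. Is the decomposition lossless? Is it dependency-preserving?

lossy and not dependency-preserving

Lossless test: (A)⁺ = {A}, which is a superkey of neither fragment — lossy.
Dependency preservation: the restricted closure of {A, D} across the fragments never reaches {E, F}, so A, D → E, F cannot be enforced without a join — not preserved.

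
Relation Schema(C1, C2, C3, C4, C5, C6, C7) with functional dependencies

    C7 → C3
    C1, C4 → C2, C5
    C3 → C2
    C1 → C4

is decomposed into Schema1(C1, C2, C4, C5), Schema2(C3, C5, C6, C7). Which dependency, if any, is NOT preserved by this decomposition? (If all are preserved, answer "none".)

C3 → C2

Check C3 → C2: no single fragment contains all of {C2, C3}, and the restricted closure of {C3} across the fragments never reaches {C2}.
C7 → C3 is preserved.
C1, C4 → C2, C5 is preserved.
C1 → C4 is preserved.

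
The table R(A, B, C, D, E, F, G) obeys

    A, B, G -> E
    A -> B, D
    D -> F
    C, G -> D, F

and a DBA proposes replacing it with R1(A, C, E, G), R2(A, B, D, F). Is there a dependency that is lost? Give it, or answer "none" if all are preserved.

Check C, G → D, F: no single fragment contains all of {C, D, F, G}, and the restricted closure of {C, G} across the fragments never reaches {D, F}.
A, B, G → E is preserved.
A → B, D is preserved.
D → F is preserved.

C, G -> D, F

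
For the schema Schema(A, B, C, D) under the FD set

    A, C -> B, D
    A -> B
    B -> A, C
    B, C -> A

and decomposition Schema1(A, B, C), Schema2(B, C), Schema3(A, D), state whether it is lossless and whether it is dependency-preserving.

Lossless test (chase): Rows 1 and 3 agree on A; apply A→B and equate their B entries. Rows 1 and 2 agree on B; apply B→A, C and equate their A, C entries. Rows 1 and 3 agree on B; apply B→A, C and equate their A, C entries. Rows 1 and 2 agree on A, C; apply A, C→B, D and equate their B, D entries. Rows 1 and 3 agree on A, C; apply A, C→B, D and equate their B, D entries. Row 1 is now all distinguished symbols — the join is lossless.
Dependency preservation: A, C → B, D is not contained in any single fragment, but the restricted closure of its left-hand side across the fragments still reaches the right-hand side; the remaining FDs each lie inside some fragment. All dependencies are preserved.

lossless and dependency-preserving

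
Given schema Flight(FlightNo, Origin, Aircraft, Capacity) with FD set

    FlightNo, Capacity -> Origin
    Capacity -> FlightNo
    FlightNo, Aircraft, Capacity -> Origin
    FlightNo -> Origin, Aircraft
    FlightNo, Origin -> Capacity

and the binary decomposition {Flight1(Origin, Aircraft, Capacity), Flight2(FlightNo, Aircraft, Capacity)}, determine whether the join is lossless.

Common attributes: Flight1 ∩ Flight2 = {Aircraft, Capacity}.
Closure of {Aircraft, Capacity}: Capacity → FlightNo applies, adding FlightNo; FlightNo, Aircraft, Capacity → Origin applies, adding Origin. So (Aircraft, Capacity)⁺ = {FlightNo, Origin, Aircraft, Capacity}.
This closure contains every attribute of Flight1, so Flight1 ∩ Flight2 → Flight1. The join is lossless.

Yes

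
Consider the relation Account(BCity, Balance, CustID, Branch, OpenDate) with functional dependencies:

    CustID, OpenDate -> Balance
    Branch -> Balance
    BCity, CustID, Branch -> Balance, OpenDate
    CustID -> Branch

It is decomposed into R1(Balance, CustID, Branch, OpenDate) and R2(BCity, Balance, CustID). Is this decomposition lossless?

Common attributes: R1 ∩ R2 = {Balance, CustID}.
Closure of {Balance, CustID}: CustID → Branch applies, adding Branch. So (Balance, CustID)⁺ = {Balance, CustID, Branch}.
The closure contains neither all of R1 = {Balance, CustID, Branch, OpenDate} nor all of R2 = {BCity, Balance, CustID}, so the common attributes are not a superkey of either fragment. The join is lossy.

No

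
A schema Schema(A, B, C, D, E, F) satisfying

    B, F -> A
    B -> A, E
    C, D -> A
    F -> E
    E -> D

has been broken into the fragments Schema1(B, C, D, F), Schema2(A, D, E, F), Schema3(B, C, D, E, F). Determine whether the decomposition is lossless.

Chase test. Columns are A, B, C, D, E, F; row i has aⱼ where attribute j ∈ Schemai, else bᵢⱼ.
Initial tableau (one row per fragment):
  row 1: b11 a2 a3 a4 b15 a6
  row 2: a1 b22 b23 a4 a5 a6
  row 3: b31 a2 a3 a4 a5 a6
Rows 1 and 3 agree on B, F; apply B, F→A and equate their A entries.
Rows 1 and 3 agree on B; apply B→A, E and equate their A, E entries.
No row becomes fully distinguished — the join is lossy.

No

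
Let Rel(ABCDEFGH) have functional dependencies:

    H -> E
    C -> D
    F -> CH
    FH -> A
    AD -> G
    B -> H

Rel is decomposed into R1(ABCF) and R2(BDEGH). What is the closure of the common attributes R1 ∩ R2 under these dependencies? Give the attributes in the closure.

BEH

R1 ∩ R2 = {B}.
B → H applies, adding H
H → E applies, adding E
Closure: {BEH}.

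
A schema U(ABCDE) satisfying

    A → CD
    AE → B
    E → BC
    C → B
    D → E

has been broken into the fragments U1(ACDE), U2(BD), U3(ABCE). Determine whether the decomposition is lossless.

Yes

Chase test. Columns are ABCDE; row i has aⱼ where attribute j ∈ Ui, else bᵢⱼ.
Initial tableau (one row per fragment):
  row 1: a1 b12 a3 a4 a5
  row 2: b21 a2 b23 a4 b25
  row 3: a1 a2 a3 b34 a5
Rows 1 and 3 agree on A; apply A→CD and equate their CD entries.
Rows 1 and 3 agree on AE; apply AE→B and equate their B entries.
Rows 1 and 2 agree on D; apply D→E and equate their E entries.
Rows 1 and 2 agree on E; apply E→BC and equate their BC entries.
Row 1 is now all distinguished symbols — the join is lossless.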